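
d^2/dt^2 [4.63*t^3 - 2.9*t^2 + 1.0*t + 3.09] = 27.78*t - 5.8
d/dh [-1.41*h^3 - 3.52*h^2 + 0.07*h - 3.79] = -4.23*h^2 - 7.04*h + 0.07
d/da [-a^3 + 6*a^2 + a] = -3*a^2 + 12*a + 1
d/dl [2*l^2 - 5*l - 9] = 4*l - 5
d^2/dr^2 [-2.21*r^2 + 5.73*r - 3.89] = -4.42000000000000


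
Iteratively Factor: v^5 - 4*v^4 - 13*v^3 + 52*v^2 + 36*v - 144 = (v - 3)*(v^4 - v^3 - 16*v^2 + 4*v + 48) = (v - 4)*(v - 3)*(v^3 + 3*v^2 - 4*v - 12) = (v - 4)*(v - 3)*(v - 2)*(v^2 + 5*v + 6) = (v - 4)*(v - 3)*(v - 2)*(v + 3)*(v + 2)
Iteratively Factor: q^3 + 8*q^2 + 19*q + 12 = (q + 1)*(q^2 + 7*q + 12) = (q + 1)*(q + 4)*(q + 3)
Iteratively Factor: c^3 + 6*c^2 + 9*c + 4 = (c + 4)*(c^2 + 2*c + 1) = (c + 1)*(c + 4)*(c + 1)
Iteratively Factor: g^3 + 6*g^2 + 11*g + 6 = (g + 2)*(g^2 + 4*g + 3) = (g + 1)*(g + 2)*(g + 3)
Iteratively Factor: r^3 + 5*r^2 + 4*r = (r + 4)*(r^2 + r) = (r + 1)*(r + 4)*(r)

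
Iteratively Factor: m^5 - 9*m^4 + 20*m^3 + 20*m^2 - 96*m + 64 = (m + 2)*(m^4 - 11*m^3 + 42*m^2 - 64*m + 32) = (m - 1)*(m + 2)*(m^3 - 10*m^2 + 32*m - 32) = (m - 4)*(m - 1)*(m + 2)*(m^2 - 6*m + 8) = (m - 4)*(m - 2)*(m - 1)*(m + 2)*(m - 4)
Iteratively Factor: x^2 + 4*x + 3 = (x + 3)*(x + 1)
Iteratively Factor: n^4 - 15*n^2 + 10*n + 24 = (n + 1)*(n^3 - n^2 - 14*n + 24) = (n + 1)*(n + 4)*(n^2 - 5*n + 6) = (n - 2)*(n + 1)*(n + 4)*(n - 3)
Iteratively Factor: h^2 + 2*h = (h)*(h + 2)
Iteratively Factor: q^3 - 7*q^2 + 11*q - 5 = (q - 1)*(q^2 - 6*q + 5) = (q - 5)*(q - 1)*(q - 1)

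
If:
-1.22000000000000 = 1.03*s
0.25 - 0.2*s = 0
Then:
No Solution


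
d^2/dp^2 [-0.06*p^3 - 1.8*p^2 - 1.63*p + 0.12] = -0.36*p - 3.6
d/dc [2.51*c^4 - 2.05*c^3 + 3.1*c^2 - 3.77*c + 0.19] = 10.04*c^3 - 6.15*c^2 + 6.2*c - 3.77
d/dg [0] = 0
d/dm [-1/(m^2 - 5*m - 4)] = (2*m - 5)/(-m^2 + 5*m + 4)^2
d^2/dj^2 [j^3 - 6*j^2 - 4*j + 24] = 6*j - 12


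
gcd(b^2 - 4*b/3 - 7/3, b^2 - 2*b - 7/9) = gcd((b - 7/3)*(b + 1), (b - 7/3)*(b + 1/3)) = b - 7/3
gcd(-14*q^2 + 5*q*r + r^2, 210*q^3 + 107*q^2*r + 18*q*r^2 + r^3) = 7*q + r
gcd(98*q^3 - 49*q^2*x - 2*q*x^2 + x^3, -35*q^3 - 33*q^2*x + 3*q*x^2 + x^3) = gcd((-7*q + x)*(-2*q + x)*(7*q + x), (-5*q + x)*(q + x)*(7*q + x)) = 7*q + x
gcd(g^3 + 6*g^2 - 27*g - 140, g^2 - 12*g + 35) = g - 5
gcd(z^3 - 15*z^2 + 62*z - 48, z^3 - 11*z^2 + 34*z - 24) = z^2 - 7*z + 6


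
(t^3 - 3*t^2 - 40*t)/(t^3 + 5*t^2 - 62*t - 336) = t*(t + 5)/(t^2 + 13*t + 42)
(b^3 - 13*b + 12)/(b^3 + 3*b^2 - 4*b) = (b - 3)/b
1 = 1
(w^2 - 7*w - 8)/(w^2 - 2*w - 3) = (w - 8)/(w - 3)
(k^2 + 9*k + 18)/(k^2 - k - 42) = (k + 3)/(k - 7)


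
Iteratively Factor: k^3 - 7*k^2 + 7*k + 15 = (k + 1)*(k^2 - 8*k + 15) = (k - 3)*(k + 1)*(k - 5)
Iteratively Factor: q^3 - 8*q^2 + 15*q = (q)*(q^2 - 8*q + 15) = q*(q - 5)*(q - 3)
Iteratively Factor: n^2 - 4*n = (n)*(n - 4)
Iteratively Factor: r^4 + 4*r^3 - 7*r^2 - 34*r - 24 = (r + 1)*(r^3 + 3*r^2 - 10*r - 24) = (r - 3)*(r + 1)*(r^2 + 6*r + 8) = (r - 3)*(r + 1)*(r + 2)*(r + 4)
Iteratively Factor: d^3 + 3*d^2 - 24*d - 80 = (d - 5)*(d^2 + 8*d + 16) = (d - 5)*(d + 4)*(d + 4)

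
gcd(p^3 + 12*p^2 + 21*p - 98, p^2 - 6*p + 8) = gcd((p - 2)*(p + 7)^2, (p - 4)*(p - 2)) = p - 2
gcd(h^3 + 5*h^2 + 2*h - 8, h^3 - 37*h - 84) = h + 4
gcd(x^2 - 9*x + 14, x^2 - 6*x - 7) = x - 7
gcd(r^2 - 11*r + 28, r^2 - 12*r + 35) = r - 7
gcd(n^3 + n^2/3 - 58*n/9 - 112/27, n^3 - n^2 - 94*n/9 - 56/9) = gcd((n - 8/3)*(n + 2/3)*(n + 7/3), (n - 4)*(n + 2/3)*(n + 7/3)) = n^2 + 3*n + 14/9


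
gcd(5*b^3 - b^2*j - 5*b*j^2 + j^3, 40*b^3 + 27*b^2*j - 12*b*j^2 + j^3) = 5*b^2 + 4*b*j - j^2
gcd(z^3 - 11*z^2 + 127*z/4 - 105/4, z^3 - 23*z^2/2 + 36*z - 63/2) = z^2 - 17*z/2 + 21/2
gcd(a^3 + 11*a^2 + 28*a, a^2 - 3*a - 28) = a + 4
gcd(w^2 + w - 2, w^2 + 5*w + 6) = w + 2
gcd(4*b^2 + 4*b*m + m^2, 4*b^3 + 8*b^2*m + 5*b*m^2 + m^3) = 4*b^2 + 4*b*m + m^2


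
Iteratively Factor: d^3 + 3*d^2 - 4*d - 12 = (d + 2)*(d^2 + d - 6) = (d - 2)*(d + 2)*(d + 3)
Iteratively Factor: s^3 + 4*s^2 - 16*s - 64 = (s + 4)*(s^2 - 16) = (s - 4)*(s + 4)*(s + 4)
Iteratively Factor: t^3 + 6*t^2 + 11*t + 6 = (t + 3)*(t^2 + 3*t + 2) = (t + 1)*(t + 3)*(t + 2)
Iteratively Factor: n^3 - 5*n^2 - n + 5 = (n + 1)*(n^2 - 6*n + 5) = (n - 5)*(n + 1)*(n - 1)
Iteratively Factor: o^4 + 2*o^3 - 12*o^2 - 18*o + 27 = (o + 3)*(o^3 - o^2 - 9*o + 9) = (o + 3)^2*(o^2 - 4*o + 3) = (o - 3)*(o + 3)^2*(o - 1)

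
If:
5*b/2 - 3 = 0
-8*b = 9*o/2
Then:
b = 6/5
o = -32/15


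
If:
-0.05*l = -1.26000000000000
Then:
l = 25.20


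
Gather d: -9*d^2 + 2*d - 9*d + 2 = -9*d^2 - 7*d + 2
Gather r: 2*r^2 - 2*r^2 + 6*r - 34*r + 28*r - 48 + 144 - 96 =0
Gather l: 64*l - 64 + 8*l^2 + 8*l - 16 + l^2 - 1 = 9*l^2 + 72*l - 81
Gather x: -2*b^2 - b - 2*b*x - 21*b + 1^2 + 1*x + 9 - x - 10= -2*b^2 - 2*b*x - 22*b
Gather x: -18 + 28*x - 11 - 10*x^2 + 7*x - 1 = -10*x^2 + 35*x - 30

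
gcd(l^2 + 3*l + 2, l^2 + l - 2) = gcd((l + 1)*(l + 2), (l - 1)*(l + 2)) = l + 2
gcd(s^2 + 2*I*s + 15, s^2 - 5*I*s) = 1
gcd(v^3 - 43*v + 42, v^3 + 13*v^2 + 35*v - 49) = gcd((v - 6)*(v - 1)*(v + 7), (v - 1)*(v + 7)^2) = v^2 + 6*v - 7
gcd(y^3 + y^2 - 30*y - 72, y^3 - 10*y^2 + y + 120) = y + 3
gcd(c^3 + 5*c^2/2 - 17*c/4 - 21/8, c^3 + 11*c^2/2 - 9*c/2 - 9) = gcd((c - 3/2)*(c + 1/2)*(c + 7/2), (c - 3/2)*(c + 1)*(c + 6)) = c - 3/2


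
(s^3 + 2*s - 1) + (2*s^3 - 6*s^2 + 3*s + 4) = 3*s^3 - 6*s^2 + 5*s + 3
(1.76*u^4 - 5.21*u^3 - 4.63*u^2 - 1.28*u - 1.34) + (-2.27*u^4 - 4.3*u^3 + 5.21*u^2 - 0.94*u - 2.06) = -0.51*u^4 - 9.51*u^3 + 0.58*u^2 - 2.22*u - 3.4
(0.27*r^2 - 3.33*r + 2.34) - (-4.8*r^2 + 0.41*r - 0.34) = 5.07*r^2 - 3.74*r + 2.68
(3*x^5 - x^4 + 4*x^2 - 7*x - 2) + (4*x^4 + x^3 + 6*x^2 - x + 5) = 3*x^5 + 3*x^4 + x^3 + 10*x^2 - 8*x + 3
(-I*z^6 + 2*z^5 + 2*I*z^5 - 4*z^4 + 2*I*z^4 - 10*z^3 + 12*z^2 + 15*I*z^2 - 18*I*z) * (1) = -I*z^6 + 2*z^5 + 2*I*z^5 - 4*z^4 + 2*I*z^4 - 10*z^3 + 12*z^2 + 15*I*z^2 - 18*I*z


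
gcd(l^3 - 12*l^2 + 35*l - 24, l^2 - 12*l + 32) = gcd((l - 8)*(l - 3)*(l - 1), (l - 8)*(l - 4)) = l - 8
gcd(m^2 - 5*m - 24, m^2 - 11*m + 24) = m - 8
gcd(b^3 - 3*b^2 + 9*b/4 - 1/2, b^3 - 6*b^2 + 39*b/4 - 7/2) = b^2 - 5*b/2 + 1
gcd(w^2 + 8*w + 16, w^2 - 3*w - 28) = w + 4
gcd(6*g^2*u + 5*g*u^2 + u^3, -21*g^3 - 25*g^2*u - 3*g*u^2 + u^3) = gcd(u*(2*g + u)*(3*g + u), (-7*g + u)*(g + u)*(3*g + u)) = 3*g + u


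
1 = 1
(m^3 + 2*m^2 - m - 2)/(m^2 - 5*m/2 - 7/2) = 2*(m^2 + m - 2)/(2*m - 7)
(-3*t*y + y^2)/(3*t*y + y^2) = (-3*t + y)/(3*t + y)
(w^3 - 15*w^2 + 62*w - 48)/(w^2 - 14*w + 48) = w - 1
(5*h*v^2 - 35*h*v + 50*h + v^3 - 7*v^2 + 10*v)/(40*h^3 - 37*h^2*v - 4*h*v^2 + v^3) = (v^2 - 7*v + 10)/(8*h^2 - 9*h*v + v^2)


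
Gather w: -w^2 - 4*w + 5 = -w^2 - 4*w + 5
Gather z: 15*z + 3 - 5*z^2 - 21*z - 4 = -5*z^2 - 6*z - 1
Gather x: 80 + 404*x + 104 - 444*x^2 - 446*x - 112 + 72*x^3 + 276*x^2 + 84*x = 72*x^3 - 168*x^2 + 42*x + 72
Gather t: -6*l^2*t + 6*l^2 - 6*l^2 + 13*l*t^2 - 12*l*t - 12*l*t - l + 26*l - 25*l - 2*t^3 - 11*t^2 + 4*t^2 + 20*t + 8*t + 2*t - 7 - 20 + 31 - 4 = -2*t^3 + t^2*(13*l - 7) + t*(-6*l^2 - 24*l + 30)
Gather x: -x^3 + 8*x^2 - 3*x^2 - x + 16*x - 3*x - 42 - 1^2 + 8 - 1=-x^3 + 5*x^2 + 12*x - 36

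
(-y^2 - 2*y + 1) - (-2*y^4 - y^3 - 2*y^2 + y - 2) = 2*y^4 + y^3 + y^2 - 3*y + 3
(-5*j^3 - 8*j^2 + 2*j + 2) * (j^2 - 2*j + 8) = -5*j^5 + 2*j^4 - 22*j^3 - 66*j^2 + 12*j + 16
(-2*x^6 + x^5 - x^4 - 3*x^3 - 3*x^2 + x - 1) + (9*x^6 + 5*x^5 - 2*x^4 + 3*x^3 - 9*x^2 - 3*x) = 7*x^6 + 6*x^5 - 3*x^4 - 12*x^2 - 2*x - 1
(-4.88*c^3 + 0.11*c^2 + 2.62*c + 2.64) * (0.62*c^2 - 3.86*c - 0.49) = -3.0256*c^5 + 18.905*c^4 + 3.591*c^3 - 8.5303*c^2 - 11.4742*c - 1.2936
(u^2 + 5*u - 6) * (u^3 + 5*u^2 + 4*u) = u^5 + 10*u^4 + 23*u^3 - 10*u^2 - 24*u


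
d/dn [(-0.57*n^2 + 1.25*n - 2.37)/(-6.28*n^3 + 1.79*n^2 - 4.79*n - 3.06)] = (-3.5796*n^4 + 15.7*n^3 - 44.158*n^2 + 11.973*n - 15.1773)/(39.4384*n^6 - 22.4824*n^5 + 63.3665*n^4 + 21.2854*n^3 + 11.9893*n^2 + 29.3148*n + 9.3636)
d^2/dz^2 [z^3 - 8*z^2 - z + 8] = 6*z - 16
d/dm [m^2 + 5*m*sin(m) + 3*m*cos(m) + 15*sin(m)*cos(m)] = -3*m*sin(m) + 5*m*cos(m) + 2*m + 5*sin(m) + 3*cos(m) + 15*cos(2*m)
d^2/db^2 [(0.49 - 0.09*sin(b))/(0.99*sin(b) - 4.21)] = (-0.105138*sin(b)^2 - 0.447102*sin(b) + 0.210276)/(0.970299*sin(b)^3 - 12.378663*sin(b)^2 + 52.640577*sin(b) - 74.618461)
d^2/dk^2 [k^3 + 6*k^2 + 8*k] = 6*k + 12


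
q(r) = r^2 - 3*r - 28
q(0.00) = -28.00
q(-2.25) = -16.19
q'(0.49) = -2.02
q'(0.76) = -1.48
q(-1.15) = -23.23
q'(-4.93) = -12.86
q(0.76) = -29.70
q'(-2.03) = -7.06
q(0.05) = -28.15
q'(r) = 2*r - 3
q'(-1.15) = -5.30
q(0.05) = -28.15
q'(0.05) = -2.90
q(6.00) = -10.00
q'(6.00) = 9.00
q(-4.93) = 11.09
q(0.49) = -29.23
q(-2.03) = -17.79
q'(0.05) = -2.90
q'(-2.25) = -7.50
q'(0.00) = -3.00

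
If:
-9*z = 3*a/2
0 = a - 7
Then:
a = 7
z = -7/6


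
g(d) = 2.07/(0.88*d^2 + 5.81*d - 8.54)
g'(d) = 2.07*(-1.76*d - 5.81)/(0.88*d^2 + 5.81*d - 8.54)^2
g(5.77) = 0.04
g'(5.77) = -0.01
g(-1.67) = -0.13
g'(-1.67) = -0.02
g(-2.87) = -0.12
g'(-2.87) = -0.00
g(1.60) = 0.69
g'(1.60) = -1.97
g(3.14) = 0.11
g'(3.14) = -0.07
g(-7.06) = -0.36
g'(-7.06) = 0.42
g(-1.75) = -0.13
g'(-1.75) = -0.02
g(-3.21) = -0.11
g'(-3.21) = -0.00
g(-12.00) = 0.04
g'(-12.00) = 0.01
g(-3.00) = -0.11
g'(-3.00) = -0.00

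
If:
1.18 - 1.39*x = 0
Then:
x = 0.85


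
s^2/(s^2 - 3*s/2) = 2*s/(2*s - 3)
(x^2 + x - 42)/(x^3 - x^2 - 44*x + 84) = 1/(x - 2)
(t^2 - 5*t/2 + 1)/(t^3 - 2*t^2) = (t - 1/2)/t^2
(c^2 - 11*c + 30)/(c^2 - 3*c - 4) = (-c^2 + 11*c - 30)/(-c^2 + 3*c + 4)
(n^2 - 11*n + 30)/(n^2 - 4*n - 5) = (n - 6)/(n + 1)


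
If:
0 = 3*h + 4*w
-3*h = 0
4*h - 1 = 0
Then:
No Solution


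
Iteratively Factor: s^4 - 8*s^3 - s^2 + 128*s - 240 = (s - 4)*(s^3 - 4*s^2 - 17*s + 60) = (s - 4)*(s - 3)*(s^2 - s - 20) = (s - 5)*(s - 4)*(s - 3)*(s + 4)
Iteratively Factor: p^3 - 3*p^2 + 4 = (p - 2)*(p^2 - p - 2) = (p - 2)*(p + 1)*(p - 2)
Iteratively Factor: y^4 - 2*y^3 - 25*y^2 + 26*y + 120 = (y + 2)*(y^3 - 4*y^2 - 17*y + 60) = (y + 2)*(y + 4)*(y^2 - 8*y + 15) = (y - 5)*(y + 2)*(y + 4)*(y - 3)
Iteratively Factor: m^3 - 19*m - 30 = (m - 5)*(m^2 + 5*m + 6) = (m - 5)*(m + 3)*(m + 2)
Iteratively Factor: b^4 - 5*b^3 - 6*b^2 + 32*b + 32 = (b + 1)*(b^3 - 6*b^2 + 32) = (b - 4)*(b + 1)*(b^2 - 2*b - 8) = (b - 4)*(b + 1)*(b + 2)*(b - 4)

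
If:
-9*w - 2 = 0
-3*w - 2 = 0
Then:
No Solution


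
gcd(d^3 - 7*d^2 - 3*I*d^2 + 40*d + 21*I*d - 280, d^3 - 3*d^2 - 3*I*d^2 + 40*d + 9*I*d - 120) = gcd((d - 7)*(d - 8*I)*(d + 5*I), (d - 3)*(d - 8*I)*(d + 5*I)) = d^2 - 3*I*d + 40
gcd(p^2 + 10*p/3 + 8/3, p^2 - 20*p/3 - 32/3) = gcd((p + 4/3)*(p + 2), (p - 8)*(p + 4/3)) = p + 4/3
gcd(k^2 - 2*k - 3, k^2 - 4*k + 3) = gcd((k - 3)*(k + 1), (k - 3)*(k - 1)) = k - 3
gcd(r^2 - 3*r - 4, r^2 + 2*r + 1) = r + 1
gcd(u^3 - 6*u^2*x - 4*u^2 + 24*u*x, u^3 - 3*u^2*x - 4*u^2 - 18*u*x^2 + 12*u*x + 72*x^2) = -u^2 + 6*u*x + 4*u - 24*x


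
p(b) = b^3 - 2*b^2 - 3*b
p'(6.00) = 81.00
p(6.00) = 126.00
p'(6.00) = 81.00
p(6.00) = 126.00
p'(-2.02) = 17.32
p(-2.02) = -10.34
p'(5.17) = 56.51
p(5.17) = 69.22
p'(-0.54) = 0.03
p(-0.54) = 0.88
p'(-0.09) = -2.62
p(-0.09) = 0.25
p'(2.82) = 9.58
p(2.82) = -1.94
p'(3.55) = 20.61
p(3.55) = 8.88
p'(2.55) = 6.31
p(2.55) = -4.07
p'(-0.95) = 3.51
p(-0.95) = 0.19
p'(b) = 3*b^2 - 4*b - 3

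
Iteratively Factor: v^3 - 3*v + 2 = (v + 2)*(v^2 - 2*v + 1) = (v - 1)*(v + 2)*(v - 1)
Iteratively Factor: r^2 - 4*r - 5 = (r - 5)*(r + 1)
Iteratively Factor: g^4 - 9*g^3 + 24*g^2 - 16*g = (g - 4)*(g^3 - 5*g^2 + 4*g) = (g - 4)^2*(g^2 - g) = g*(g - 4)^2*(g - 1)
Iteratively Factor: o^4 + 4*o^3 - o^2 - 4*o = (o)*(o^3 + 4*o^2 - o - 4) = o*(o - 1)*(o^2 + 5*o + 4) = o*(o - 1)*(o + 4)*(o + 1)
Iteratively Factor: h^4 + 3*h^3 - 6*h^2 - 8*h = (h - 2)*(h^3 + 5*h^2 + 4*h) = h*(h - 2)*(h^2 + 5*h + 4) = h*(h - 2)*(h + 1)*(h + 4)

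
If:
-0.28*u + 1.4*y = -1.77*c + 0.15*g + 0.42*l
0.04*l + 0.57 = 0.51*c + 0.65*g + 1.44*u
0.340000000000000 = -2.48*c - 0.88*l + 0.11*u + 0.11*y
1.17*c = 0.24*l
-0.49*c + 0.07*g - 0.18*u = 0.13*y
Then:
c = -0.05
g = 0.40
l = -0.22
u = 0.22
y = 0.08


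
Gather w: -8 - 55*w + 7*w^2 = 7*w^2 - 55*w - 8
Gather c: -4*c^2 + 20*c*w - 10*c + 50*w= -4*c^2 + c*(20*w - 10) + 50*w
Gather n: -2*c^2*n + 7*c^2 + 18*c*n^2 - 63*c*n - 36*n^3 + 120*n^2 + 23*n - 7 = 7*c^2 - 36*n^3 + n^2*(18*c + 120) + n*(-2*c^2 - 63*c + 23) - 7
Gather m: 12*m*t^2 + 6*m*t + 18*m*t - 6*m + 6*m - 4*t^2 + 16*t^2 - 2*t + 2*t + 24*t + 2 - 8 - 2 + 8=m*(12*t^2 + 24*t) + 12*t^2 + 24*t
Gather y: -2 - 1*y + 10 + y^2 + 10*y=y^2 + 9*y + 8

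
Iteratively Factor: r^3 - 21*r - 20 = (r + 4)*(r^2 - 4*r - 5) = (r - 5)*(r + 4)*(r + 1)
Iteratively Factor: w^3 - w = (w)*(w^2 - 1) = w*(w - 1)*(w + 1)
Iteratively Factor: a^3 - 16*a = (a)*(a^2 - 16) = a*(a - 4)*(a + 4)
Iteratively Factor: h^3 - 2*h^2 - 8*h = (h)*(h^2 - 2*h - 8) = h*(h + 2)*(h - 4)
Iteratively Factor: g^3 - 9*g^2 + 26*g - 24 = (g - 4)*(g^2 - 5*g + 6) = (g - 4)*(g - 3)*(g - 2)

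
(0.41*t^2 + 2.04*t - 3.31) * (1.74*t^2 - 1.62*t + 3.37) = 0.7134*t^4 + 2.8854*t^3 - 7.6825*t^2 + 12.237*t - 11.1547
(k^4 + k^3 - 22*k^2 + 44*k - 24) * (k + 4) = k^5 + 5*k^4 - 18*k^3 - 44*k^2 + 152*k - 96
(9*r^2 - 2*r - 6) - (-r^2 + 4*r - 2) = 10*r^2 - 6*r - 4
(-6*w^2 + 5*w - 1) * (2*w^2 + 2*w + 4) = -12*w^4 - 2*w^3 - 16*w^2 + 18*w - 4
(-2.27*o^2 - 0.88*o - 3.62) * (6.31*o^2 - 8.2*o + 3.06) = -14.3237*o^4 + 13.0612*o^3 - 22.5724*o^2 + 26.9912*o - 11.0772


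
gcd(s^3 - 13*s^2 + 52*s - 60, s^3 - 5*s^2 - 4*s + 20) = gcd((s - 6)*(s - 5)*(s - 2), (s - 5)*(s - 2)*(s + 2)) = s^2 - 7*s + 10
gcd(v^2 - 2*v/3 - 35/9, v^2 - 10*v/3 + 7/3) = v - 7/3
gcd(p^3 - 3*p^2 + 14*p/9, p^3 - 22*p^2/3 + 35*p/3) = p^2 - 7*p/3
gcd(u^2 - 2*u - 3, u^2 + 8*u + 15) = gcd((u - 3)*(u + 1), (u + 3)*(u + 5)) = 1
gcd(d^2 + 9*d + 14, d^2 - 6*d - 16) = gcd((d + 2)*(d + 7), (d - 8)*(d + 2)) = d + 2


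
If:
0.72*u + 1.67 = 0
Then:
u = -2.32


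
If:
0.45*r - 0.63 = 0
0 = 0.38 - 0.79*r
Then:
No Solution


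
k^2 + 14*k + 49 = (k + 7)^2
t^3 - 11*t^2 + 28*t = t*(t - 7)*(t - 4)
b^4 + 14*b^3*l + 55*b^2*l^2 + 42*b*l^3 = b*(b + l)*(b + 6*l)*(b + 7*l)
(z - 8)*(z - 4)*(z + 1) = z^3 - 11*z^2 + 20*z + 32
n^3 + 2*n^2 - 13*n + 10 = (n - 2)*(n - 1)*(n + 5)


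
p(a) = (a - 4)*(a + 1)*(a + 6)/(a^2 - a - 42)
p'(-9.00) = 0.91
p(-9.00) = -6.50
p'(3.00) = -0.50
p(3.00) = 1.00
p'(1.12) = 0.31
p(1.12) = 1.04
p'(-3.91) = 0.80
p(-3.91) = -2.11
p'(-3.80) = 0.79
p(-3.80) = -2.02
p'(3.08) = -0.56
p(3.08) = 0.96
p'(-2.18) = 0.72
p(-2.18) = -0.79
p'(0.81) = 0.37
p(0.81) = 0.93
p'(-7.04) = 0.88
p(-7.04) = -4.75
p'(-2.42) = 0.73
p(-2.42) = -0.97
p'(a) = (1 - 2*a)*(a - 4)*(a + 1)*(a + 6)/(a^2 - a - 42)^2 + (a - 4)*(a + 1)/(a^2 - a - 42) + (a - 4)*(a + 6)/(a^2 - a - 42) + (a + 1)*(a + 6)/(a^2 - a - 42)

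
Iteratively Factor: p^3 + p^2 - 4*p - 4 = (p + 1)*(p^2 - 4) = (p + 1)*(p + 2)*(p - 2)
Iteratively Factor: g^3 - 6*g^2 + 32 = (g + 2)*(g^2 - 8*g + 16) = (g - 4)*(g + 2)*(g - 4)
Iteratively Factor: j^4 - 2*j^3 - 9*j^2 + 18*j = (j - 3)*(j^3 + j^2 - 6*j) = (j - 3)*(j - 2)*(j^2 + 3*j) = (j - 3)*(j - 2)*(j + 3)*(j)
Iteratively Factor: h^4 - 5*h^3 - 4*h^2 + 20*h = (h + 2)*(h^3 - 7*h^2 + 10*h) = (h - 2)*(h + 2)*(h^2 - 5*h) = h*(h - 2)*(h + 2)*(h - 5)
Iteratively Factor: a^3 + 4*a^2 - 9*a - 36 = (a + 3)*(a^2 + a - 12) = (a - 3)*(a + 3)*(a + 4)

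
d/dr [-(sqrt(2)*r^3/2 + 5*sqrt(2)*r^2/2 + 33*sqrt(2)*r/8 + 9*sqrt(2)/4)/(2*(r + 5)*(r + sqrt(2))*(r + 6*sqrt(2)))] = (-56*r^4 - 560*r^3 - 30*sqrt(2)*r^3 - 741*sqrt(2)*r^2 - 938*r^2 - 2220*sqrt(2)*r + 504*r - 1764*sqrt(2) + 1260)/(16*(r^6 + 10*r^5 + 14*sqrt(2)*r^5 + 147*r^4 + 140*sqrt(2)*r^4 + 518*sqrt(2)*r^3 + 1220*r^3 + 1680*sqrt(2)*r^2 + 3194*r^2 + 1440*r + 4200*sqrt(2)*r + 3600))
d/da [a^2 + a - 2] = 2*a + 1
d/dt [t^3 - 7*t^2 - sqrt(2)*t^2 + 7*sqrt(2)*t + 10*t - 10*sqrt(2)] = 3*t^2 - 14*t - 2*sqrt(2)*t + 7*sqrt(2) + 10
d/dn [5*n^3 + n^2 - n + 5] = 15*n^2 + 2*n - 1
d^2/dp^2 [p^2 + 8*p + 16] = 2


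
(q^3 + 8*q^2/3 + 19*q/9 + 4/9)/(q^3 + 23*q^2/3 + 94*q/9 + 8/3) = (q + 1)/(q + 6)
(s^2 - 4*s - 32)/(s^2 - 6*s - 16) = (s + 4)/(s + 2)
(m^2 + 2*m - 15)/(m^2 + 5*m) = (m - 3)/m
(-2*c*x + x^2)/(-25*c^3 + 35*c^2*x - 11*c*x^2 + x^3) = x*(2*c - x)/(25*c^3 - 35*c^2*x + 11*c*x^2 - x^3)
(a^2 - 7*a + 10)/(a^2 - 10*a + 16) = (a - 5)/(a - 8)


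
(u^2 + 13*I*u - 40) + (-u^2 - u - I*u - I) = -u + 12*I*u - 40 - I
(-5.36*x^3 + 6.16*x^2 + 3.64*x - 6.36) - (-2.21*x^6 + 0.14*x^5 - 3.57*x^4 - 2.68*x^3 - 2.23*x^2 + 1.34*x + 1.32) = 2.21*x^6 - 0.14*x^5 + 3.57*x^4 - 2.68*x^3 + 8.39*x^2 + 2.3*x - 7.68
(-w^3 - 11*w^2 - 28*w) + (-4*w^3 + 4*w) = -5*w^3 - 11*w^2 - 24*w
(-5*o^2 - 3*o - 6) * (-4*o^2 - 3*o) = 20*o^4 + 27*o^3 + 33*o^2 + 18*o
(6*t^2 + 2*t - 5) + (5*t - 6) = 6*t^2 + 7*t - 11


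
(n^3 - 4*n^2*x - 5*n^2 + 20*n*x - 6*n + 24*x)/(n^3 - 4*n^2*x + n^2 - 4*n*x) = (n - 6)/n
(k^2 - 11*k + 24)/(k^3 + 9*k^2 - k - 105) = (k - 8)/(k^2 + 12*k + 35)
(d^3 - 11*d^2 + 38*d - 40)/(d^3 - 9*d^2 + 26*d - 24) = (d - 5)/(d - 3)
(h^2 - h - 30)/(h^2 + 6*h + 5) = (h - 6)/(h + 1)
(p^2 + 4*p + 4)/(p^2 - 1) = (p^2 + 4*p + 4)/(p^2 - 1)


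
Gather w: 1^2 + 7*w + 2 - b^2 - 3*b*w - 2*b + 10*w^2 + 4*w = -b^2 - 2*b + 10*w^2 + w*(11 - 3*b) + 3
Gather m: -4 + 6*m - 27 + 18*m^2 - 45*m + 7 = 18*m^2 - 39*m - 24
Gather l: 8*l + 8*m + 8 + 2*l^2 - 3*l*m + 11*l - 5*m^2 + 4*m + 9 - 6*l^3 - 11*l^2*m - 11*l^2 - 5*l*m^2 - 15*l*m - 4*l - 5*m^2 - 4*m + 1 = -6*l^3 + l^2*(-11*m - 9) + l*(-5*m^2 - 18*m + 15) - 10*m^2 + 8*m + 18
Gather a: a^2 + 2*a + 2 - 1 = a^2 + 2*a + 1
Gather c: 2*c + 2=2*c + 2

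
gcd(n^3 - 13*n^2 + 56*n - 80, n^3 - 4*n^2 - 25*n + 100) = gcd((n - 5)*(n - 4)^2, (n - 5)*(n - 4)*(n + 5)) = n^2 - 9*n + 20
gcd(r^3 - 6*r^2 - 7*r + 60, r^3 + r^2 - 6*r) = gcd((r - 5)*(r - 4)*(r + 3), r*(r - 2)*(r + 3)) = r + 3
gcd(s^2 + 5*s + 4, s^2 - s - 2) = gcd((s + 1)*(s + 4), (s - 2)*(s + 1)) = s + 1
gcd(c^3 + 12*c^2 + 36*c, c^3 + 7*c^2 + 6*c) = c^2 + 6*c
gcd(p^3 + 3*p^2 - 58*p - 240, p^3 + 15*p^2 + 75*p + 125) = p + 5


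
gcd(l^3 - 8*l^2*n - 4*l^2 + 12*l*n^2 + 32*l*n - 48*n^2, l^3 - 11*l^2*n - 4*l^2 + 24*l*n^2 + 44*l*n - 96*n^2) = l - 4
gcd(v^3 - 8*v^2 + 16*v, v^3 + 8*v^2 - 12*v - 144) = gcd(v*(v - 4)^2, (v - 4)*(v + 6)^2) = v - 4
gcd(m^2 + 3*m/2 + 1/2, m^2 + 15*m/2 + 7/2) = m + 1/2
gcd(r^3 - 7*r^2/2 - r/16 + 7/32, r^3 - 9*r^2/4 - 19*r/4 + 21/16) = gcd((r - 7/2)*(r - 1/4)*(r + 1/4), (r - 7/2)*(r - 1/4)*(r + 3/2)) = r^2 - 15*r/4 + 7/8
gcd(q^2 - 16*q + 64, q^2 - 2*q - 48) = q - 8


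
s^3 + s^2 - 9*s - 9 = (s - 3)*(s + 1)*(s + 3)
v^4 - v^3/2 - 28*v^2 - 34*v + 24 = (v - 6)*(v - 1/2)*(v + 2)*(v + 4)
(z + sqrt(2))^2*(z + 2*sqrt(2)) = z^3 + 4*sqrt(2)*z^2 + 10*z + 4*sqrt(2)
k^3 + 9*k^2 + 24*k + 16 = (k + 1)*(k + 4)^2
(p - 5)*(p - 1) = p^2 - 6*p + 5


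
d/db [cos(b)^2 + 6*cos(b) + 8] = -2*(cos(b) + 3)*sin(b)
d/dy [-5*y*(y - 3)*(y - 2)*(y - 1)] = -20*y^3 + 90*y^2 - 110*y + 30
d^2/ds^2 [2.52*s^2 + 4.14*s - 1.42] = 5.04000000000000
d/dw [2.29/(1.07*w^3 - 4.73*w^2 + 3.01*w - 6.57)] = (-7.3509*w^2 + 21.6634*w - 6.8929)/(1.07*w^3 - 4.73*w^2 + 3.01*w - 6.57)^2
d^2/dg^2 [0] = 0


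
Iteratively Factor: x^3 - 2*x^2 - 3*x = (x - 3)*(x^2 + x) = x*(x - 3)*(x + 1)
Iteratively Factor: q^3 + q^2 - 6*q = (q + 3)*(q^2 - 2*q) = (q - 2)*(q + 3)*(q)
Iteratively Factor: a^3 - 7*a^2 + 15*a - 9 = (a - 3)*(a^2 - 4*a + 3) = (a - 3)*(a - 1)*(a - 3)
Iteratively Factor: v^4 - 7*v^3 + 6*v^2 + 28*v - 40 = (v - 2)*(v^3 - 5*v^2 - 4*v + 20) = (v - 2)^2*(v^2 - 3*v - 10) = (v - 2)^2*(v + 2)*(v - 5)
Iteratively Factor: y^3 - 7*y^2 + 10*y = (y - 2)*(y^2 - 5*y) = y*(y - 2)*(y - 5)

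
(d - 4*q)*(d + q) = d^2 - 3*d*q - 4*q^2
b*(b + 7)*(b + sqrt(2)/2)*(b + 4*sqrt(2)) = b^4 + 9*sqrt(2)*b^3/2 + 7*b^3 + 4*b^2 + 63*sqrt(2)*b^2/2 + 28*b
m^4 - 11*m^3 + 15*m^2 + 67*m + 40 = (m - 8)*(m - 5)*(m + 1)^2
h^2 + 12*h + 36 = (h + 6)^2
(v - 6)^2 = v^2 - 12*v + 36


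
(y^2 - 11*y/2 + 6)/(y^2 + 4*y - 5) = (y^2 - 11*y/2 + 6)/(y^2 + 4*y - 5)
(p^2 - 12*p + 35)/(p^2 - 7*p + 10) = (p - 7)/(p - 2)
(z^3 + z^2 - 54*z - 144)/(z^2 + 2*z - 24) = (z^2 - 5*z - 24)/(z - 4)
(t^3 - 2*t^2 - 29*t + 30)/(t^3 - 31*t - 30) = (t - 1)/(t + 1)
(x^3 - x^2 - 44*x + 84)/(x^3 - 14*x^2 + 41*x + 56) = (x^3 - x^2 - 44*x + 84)/(x^3 - 14*x^2 + 41*x + 56)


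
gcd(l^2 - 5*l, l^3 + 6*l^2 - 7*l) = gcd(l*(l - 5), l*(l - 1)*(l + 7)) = l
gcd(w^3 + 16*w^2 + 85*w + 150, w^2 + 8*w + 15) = w + 5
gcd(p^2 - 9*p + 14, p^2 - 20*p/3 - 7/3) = p - 7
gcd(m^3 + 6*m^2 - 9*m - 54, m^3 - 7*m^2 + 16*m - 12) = m - 3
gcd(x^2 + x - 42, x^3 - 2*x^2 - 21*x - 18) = x - 6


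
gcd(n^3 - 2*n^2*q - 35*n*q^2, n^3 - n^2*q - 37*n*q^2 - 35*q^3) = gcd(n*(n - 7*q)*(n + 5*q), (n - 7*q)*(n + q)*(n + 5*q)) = -n^2 + 2*n*q + 35*q^2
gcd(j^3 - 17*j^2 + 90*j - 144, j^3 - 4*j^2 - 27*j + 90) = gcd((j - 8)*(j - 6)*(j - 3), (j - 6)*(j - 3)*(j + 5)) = j^2 - 9*j + 18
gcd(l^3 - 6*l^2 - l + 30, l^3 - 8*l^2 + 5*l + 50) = l^2 - 3*l - 10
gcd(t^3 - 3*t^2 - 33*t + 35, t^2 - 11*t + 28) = t - 7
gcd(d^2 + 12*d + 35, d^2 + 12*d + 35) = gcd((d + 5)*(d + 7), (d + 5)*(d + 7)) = d^2 + 12*d + 35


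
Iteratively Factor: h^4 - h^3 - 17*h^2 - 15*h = (h + 1)*(h^3 - 2*h^2 - 15*h) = (h + 1)*(h + 3)*(h^2 - 5*h) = h*(h + 1)*(h + 3)*(h - 5)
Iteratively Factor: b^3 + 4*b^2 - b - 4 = (b + 4)*(b^2 - 1) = (b - 1)*(b + 4)*(b + 1)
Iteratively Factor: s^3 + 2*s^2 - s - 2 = (s + 2)*(s^2 - 1) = (s - 1)*(s + 2)*(s + 1)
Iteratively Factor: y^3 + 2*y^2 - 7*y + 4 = (y - 1)*(y^2 + 3*y - 4) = (y - 1)*(y + 4)*(y - 1)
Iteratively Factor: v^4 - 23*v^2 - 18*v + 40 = (v + 4)*(v^3 - 4*v^2 - 7*v + 10) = (v - 1)*(v + 4)*(v^2 - 3*v - 10) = (v - 5)*(v - 1)*(v + 4)*(v + 2)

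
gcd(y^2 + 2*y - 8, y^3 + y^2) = 1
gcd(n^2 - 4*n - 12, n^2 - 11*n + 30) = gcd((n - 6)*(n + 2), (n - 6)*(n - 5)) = n - 6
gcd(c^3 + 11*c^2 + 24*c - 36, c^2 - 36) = c + 6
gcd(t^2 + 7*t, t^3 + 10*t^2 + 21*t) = t^2 + 7*t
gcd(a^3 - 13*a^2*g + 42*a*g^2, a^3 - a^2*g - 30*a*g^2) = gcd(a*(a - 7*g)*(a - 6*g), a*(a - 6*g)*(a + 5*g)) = a^2 - 6*a*g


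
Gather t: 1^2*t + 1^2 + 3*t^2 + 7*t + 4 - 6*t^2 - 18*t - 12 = -3*t^2 - 10*t - 7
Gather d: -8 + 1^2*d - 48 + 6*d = 7*d - 56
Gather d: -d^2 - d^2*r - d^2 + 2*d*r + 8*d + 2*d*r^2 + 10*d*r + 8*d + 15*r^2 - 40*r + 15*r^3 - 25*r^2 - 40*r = d^2*(-r - 2) + d*(2*r^2 + 12*r + 16) + 15*r^3 - 10*r^2 - 80*r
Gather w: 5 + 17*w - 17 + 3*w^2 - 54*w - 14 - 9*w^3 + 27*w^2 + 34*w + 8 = -9*w^3 + 30*w^2 - 3*w - 18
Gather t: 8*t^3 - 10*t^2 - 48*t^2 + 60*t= 8*t^3 - 58*t^2 + 60*t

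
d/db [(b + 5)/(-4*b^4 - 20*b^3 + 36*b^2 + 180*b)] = 3*(b^2 - 3)/(4*b^2*(b^4 - 18*b^2 + 81))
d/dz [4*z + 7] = 4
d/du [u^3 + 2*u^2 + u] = 3*u^2 + 4*u + 1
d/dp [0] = 0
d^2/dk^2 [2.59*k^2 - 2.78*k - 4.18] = 5.18000000000000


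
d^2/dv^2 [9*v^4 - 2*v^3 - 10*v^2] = 108*v^2 - 12*v - 20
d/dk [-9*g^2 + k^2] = 2*k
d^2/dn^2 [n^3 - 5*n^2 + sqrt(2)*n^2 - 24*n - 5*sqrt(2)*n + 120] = 6*n - 10 + 2*sqrt(2)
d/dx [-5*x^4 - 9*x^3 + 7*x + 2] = -20*x^3 - 27*x^2 + 7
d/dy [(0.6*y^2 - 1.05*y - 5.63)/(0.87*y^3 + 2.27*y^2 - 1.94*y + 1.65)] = (-0.522*y^4 + 1.827*y^3 + 15.9138*y^2 + 27.5402*y - 12.6547)/(0.7569*y^6 + 3.9498*y^5 + 1.7773*y^4 - 5.9366*y^3 + 11.2546*y^2 - 6.402*y + 2.7225)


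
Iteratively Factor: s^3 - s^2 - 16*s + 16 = (s - 4)*(s^2 + 3*s - 4) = (s - 4)*(s - 1)*(s + 4)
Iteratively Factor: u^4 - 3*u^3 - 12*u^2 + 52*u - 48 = (u - 3)*(u^3 - 12*u + 16) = (u - 3)*(u - 2)*(u^2 + 2*u - 8) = (u - 3)*(u - 2)^2*(u + 4)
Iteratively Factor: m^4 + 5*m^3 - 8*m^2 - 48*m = (m + 4)*(m^3 + m^2 - 12*m) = (m - 3)*(m + 4)*(m^2 + 4*m) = m*(m - 3)*(m + 4)*(m + 4)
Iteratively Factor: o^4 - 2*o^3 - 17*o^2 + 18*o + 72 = (o - 4)*(o^3 + 2*o^2 - 9*o - 18) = (o - 4)*(o - 3)*(o^2 + 5*o + 6) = (o - 4)*(o - 3)*(o + 2)*(o + 3)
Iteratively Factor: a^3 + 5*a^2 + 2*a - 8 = (a + 2)*(a^2 + 3*a - 4) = (a - 1)*(a + 2)*(a + 4)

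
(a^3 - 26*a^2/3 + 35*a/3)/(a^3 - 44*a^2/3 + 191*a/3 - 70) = a/(a - 6)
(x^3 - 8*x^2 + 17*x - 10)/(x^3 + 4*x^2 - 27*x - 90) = (x^2 - 3*x + 2)/(x^2 + 9*x + 18)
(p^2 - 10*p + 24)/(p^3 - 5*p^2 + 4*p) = (p - 6)/(p*(p - 1))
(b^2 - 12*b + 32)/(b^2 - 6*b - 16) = (b - 4)/(b + 2)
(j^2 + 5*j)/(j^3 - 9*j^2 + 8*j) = (j + 5)/(j^2 - 9*j + 8)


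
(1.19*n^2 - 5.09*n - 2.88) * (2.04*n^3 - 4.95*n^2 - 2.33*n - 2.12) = 2.4276*n^5 - 16.2741*n^4 + 16.5476*n^3 + 23.5929*n^2 + 17.5012*n + 6.1056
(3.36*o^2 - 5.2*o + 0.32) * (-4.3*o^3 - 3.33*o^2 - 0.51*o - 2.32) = -14.448*o^5 + 11.1712*o^4 + 14.2264*o^3 - 6.2088*o^2 + 11.9008*o - 0.7424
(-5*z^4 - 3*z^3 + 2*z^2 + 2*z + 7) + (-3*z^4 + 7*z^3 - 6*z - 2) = -8*z^4 + 4*z^3 + 2*z^2 - 4*z + 5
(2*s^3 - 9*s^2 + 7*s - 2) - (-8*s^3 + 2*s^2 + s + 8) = 10*s^3 - 11*s^2 + 6*s - 10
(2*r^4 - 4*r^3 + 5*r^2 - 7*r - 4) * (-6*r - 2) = -12*r^5 + 20*r^4 - 22*r^3 + 32*r^2 + 38*r + 8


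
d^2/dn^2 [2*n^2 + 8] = 4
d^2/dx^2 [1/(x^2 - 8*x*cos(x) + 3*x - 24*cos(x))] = 2*(-(x^2 - 8*x*cos(x) + 3*x - 24*cos(x))*(4*x*cos(x) + 8*sin(x) + 12*cos(x) + 1) + (8*x*sin(x) + 2*x + 24*sin(x) - 8*cos(x) + 3)^2)/((x + 3)^3*(x - 8*cos(x))^3)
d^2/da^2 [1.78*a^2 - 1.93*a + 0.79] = 3.56000000000000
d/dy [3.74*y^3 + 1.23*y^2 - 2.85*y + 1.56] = 11.22*y^2 + 2.46*y - 2.85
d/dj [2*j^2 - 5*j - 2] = 4*j - 5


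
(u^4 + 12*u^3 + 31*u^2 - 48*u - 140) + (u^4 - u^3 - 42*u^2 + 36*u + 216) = 2*u^4 + 11*u^3 - 11*u^2 - 12*u + 76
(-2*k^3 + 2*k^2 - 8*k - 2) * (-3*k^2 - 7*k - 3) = 6*k^5 + 8*k^4 + 16*k^3 + 56*k^2 + 38*k + 6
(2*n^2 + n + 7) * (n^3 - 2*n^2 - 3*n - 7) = 2*n^5 - 3*n^4 - n^3 - 31*n^2 - 28*n - 49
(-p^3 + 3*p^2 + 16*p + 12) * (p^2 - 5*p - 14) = -p^5 + 8*p^4 + 15*p^3 - 110*p^2 - 284*p - 168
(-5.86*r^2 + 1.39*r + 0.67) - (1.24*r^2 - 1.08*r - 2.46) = -7.1*r^2 + 2.47*r + 3.13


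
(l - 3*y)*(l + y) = l^2 - 2*l*y - 3*y^2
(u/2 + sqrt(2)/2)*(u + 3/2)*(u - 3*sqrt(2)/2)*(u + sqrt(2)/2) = u^4/2 + 3*u^3/4 - 7*u^2/4 - 21*u/8 - 3*sqrt(2)*u/4 - 9*sqrt(2)/8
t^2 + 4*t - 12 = (t - 2)*(t + 6)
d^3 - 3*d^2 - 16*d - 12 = (d - 6)*(d + 1)*(d + 2)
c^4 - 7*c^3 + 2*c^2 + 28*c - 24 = (c - 6)*(c - 2)*(c - 1)*(c + 2)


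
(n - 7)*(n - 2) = n^2 - 9*n + 14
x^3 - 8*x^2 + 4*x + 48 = (x - 6)*(x - 4)*(x + 2)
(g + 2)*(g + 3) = g^2 + 5*g + 6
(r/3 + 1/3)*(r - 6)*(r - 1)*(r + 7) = r^4/3 + r^3/3 - 43*r^2/3 - r/3 + 14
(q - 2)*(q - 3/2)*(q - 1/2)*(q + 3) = q^4 - q^3 - 29*q^2/4 + 51*q/4 - 9/2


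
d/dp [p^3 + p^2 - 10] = p*(3*p + 2)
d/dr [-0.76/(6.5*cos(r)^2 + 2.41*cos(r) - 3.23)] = -(9.88*cos(r) + 1.8316)*sin(r)/(6.5*cos(r)^2 + 2.41*cos(r) - 3.23)^2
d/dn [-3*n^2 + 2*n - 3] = 2 - 6*n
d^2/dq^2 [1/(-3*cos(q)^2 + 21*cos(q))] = ((1 - cos(2*q))^2 + 105*cos(q)/4 + 51*cos(2*q)/2 - 21*cos(3*q)/4 - 153/2)/(3*(cos(q) - 7)^3*cos(q)^3)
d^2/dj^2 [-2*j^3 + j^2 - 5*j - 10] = 2 - 12*j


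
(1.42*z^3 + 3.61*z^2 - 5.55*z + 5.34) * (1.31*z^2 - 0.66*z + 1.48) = 1.8602*z^5 + 3.7919*z^4 - 7.5515*z^3 + 16.0012*z^2 - 11.7384*z + 7.9032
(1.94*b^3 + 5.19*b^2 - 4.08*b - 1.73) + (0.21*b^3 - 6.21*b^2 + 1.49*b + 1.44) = 2.15*b^3 - 1.02*b^2 - 2.59*b - 0.29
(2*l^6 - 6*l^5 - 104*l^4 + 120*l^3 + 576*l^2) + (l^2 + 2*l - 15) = 2*l^6 - 6*l^5 - 104*l^4 + 120*l^3 + 577*l^2 + 2*l - 15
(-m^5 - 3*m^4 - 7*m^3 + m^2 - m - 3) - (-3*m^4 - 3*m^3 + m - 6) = -m^5 - 4*m^3 + m^2 - 2*m + 3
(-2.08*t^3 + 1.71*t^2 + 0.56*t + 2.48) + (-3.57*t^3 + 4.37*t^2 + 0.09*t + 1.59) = -5.65*t^3 + 6.08*t^2 + 0.65*t + 4.07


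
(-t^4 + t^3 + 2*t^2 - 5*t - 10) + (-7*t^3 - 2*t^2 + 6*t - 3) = -t^4 - 6*t^3 + t - 13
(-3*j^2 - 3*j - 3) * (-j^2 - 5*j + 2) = 3*j^4 + 18*j^3 + 12*j^2 + 9*j - 6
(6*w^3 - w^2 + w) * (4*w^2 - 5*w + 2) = 24*w^5 - 34*w^4 + 21*w^3 - 7*w^2 + 2*w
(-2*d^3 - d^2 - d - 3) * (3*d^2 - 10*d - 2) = -6*d^5 + 17*d^4 + 11*d^3 + 3*d^2 + 32*d + 6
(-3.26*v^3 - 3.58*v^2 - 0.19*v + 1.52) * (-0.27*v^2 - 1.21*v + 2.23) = 0.8802*v^5 + 4.9112*v^4 - 2.8867*v^3 - 8.1639*v^2 - 2.2629*v + 3.3896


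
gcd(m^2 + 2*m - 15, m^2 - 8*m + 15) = m - 3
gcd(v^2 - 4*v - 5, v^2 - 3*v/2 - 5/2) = v + 1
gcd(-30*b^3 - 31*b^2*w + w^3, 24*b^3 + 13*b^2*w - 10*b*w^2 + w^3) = b + w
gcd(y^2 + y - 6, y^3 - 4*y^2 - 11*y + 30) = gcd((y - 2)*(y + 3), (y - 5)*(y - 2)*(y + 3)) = y^2 + y - 6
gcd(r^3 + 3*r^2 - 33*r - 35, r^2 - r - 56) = r + 7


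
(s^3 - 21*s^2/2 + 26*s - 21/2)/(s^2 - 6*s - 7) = (2*s^2 - 7*s + 3)/(2*(s + 1))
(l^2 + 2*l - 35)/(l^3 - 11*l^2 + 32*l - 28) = (l^2 + 2*l - 35)/(l^3 - 11*l^2 + 32*l - 28)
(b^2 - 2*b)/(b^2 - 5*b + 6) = b/(b - 3)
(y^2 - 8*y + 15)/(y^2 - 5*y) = (y - 3)/y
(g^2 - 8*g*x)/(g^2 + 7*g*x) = (g - 8*x)/(g + 7*x)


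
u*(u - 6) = u^2 - 6*u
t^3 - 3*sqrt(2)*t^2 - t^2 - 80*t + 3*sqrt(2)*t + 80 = (t - 1)*(t - 8*sqrt(2))*(t + 5*sqrt(2))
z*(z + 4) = z^2 + 4*z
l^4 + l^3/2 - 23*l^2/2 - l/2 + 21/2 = (l - 3)*(l - 1)*(l + 1)*(l + 7/2)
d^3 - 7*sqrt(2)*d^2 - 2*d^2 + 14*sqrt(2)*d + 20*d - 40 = (d - 2)*(d - 5*sqrt(2))*(d - 2*sqrt(2))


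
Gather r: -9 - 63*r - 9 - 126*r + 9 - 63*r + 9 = -252*r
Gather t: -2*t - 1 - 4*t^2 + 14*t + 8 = -4*t^2 + 12*t + 7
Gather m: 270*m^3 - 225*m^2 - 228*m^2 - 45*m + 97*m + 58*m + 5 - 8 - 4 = 270*m^3 - 453*m^2 + 110*m - 7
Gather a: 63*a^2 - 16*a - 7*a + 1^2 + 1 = 63*a^2 - 23*a + 2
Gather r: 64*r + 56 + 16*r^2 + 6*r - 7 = 16*r^2 + 70*r + 49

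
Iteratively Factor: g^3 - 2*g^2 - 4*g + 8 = (g + 2)*(g^2 - 4*g + 4) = (g - 2)*(g + 2)*(g - 2)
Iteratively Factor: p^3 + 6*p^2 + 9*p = (p)*(p^2 + 6*p + 9) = p*(p + 3)*(p + 3)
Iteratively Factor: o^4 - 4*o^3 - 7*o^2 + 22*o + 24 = (o + 1)*(o^3 - 5*o^2 - 2*o + 24) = (o + 1)*(o + 2)*(o^2 - 7*o + 12) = (o - 4)*(o + 1)*(o + 2)*(o - 3)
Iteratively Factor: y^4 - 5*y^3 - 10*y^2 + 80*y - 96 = (y - 3)*(y^3 - 2*y^2 - 16*y + 32) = (y - 3)*(y - 2)*(y^2 - 16) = (y - 3)*(y - 2)*(y + 4)*(y - 4)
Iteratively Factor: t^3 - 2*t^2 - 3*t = (t)*(t^2 - 2*t - 3) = t*(t + 1)*(t - 3)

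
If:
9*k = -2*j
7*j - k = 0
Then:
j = 0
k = 0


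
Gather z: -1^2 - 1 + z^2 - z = z^2 - z - 2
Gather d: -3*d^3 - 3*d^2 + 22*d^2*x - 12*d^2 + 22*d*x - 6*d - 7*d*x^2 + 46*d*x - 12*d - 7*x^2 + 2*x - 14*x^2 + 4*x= -3*d^3 + d^2*(22*x - 15) + d*(-7*x^2 + 68*x - 18) - 21*x^2 + 6*x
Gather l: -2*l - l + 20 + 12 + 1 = 33 - 3*l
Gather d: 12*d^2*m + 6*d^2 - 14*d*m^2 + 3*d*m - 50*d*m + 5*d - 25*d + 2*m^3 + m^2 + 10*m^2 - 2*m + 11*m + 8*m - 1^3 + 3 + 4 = d^2*(12*m + 6) + d*(-14*m^2 - 47*m - 20) + 2*m^3 + 11*m^2 + 17*m + 6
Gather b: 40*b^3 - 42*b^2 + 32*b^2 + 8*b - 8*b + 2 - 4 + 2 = 40*b^3 - 10*b^2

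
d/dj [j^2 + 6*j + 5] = 2*j + 6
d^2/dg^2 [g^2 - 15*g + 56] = 2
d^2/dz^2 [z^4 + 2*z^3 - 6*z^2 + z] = 12*z^2 + 12*z - 12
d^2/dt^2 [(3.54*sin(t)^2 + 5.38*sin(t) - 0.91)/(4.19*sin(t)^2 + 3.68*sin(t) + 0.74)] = (4.26325641456066e-14*sin(t)^6 - 39.8678500000002*sin(t)^5 + 142.8239*sin(t)^4 + 192.9971*sin(t)^3 - 153.77885*sin(t)^2 - 189.7004*sin(t) - 44.4287)/(73.560059*sin(t)^6 + 193.819344*sin(t)^5 + 209.20251*sin(t)^4 + 118.29728*sin(t)^3 + 36.94746*sin(t)^2 + 6.045504*sin(t) + 0.405224)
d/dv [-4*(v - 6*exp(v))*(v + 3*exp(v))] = 12*v*exp(v) - 8*v + 144*exp(2*v) + 12*exp(v)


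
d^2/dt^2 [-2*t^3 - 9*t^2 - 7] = -12*t - 18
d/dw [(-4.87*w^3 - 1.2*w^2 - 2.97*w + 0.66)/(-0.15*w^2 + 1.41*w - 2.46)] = (0.7305*w^4 - 13.7334*w^3 + 33.8031*w^2 + 6.102*w + 6.3756)/(0.0225*w^4 - 0.423*w^3 + 2.7261*w^2 - 6.9372*w + 6.0516)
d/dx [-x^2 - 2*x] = -2*x - 2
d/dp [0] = 0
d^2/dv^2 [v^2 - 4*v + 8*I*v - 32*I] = 2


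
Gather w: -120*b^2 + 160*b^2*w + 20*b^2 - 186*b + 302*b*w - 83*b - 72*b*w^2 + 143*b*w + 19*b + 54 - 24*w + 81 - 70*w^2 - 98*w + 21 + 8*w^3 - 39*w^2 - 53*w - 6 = -100*b^2 - 250*b + 8*w^3 + w^2*(-72*b - 109) + w*(160*b^2 + 445*b - 175) + 150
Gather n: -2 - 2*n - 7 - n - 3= -3*n - 12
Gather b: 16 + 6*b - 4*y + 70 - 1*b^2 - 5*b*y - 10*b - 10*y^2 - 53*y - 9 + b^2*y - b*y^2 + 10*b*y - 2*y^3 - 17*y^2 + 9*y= b^2*(y - 1) + b*(-y^2 + 5*y - 4) - 2*y^3 - 27*y^2 - 48*y + 77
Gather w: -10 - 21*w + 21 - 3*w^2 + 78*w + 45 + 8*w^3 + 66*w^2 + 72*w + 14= 8*w^3 + 63*w^2 + 129*w + 70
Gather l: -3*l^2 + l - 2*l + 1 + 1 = -3*l^2 - l + 2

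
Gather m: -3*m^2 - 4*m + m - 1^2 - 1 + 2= -3*m^2 - 3*m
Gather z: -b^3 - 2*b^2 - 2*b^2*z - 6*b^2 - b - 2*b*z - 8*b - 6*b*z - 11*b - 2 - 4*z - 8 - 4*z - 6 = -b^3 - 8*b^2 - 20*b + z*(-2*b^2 - 8*b - 8) - 16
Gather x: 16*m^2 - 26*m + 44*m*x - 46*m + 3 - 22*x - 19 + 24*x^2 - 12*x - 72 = 16*m^2 - 72*m + 24*x^2 + x*(44*m - 34) - 88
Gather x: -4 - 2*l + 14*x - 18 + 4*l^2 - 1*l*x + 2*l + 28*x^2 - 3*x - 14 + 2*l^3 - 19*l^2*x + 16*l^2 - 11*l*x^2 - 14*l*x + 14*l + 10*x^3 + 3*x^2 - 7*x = 2*l^3 + 20*l^2 + 14*l + 10*x^3 + x^2*(31 - 11*l) + x*(-19*l^2 - 15*l + 4) - 36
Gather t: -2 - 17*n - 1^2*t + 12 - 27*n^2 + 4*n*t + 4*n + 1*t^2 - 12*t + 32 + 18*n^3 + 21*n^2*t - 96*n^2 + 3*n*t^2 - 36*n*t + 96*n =18*n^3 - 123*n^2 + 83*n + t^2*(3*n + 1) + t*(21*n^2 - 32*n - 13) + 42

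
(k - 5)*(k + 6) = k^2 + k - 30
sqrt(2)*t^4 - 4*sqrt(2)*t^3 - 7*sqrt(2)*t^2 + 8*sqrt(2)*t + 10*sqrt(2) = (t - 5)*(t - sqrt(2))*(t + sqrt(2))*(sqrt(2)*t + sqrt(2))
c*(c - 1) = c^2 - c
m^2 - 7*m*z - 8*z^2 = (m - 8*z)*(m + z)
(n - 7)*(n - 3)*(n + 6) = n^3 - 4*n^2 - 39*n + 126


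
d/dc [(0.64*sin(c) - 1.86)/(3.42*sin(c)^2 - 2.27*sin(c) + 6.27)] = (-2.1888*sin(c)^2 + 12.7224*sin(c) - 0.2094)*cos(c)/(11.6964*sin(c)^4 - 15.5268*sin(c)^3 + 48.0397*sin(c)^2 - 28.4658*sin(c) + 39.3129)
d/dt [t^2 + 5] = 2*t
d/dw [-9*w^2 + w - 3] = 1 - 18*w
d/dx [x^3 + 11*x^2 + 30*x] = 3*x^2 + 22*x + 30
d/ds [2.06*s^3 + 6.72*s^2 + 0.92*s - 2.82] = 6.18*s^2 + 13.44*s + 0.92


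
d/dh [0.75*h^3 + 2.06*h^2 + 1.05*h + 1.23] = 2.25*h^2 + 4.12*h + 1.05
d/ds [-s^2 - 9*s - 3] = -2*s - 9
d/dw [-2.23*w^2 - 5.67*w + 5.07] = -4.46*w - 5.67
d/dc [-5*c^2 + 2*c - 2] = 2 - 10*c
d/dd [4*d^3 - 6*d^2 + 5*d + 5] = 12*d^2 - 12*d + 5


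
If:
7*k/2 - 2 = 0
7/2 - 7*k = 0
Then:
No Solution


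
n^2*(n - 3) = n^3 - 3*n^2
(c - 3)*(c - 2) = c^2 - 5*c + 6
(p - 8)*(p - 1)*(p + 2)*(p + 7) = p^4 - 59*p^2 - 54*p + 112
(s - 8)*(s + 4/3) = s^2 - 20*s/3 - 32/3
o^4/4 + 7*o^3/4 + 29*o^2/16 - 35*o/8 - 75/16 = (o/4 + 1/4)*(o - 3/2)*(o + 5/2)*(o + 5)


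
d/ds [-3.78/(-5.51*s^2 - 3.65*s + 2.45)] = (-41.6556*s - 13.797)/(5.51*s^2 + 3.65*s - 2.45)^2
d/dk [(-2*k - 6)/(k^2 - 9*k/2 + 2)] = 4*(2*k^2 + 12*k - 31)/(4*k^4 - 36*k^3 + 97*k^2 - 72*k + 16)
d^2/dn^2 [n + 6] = 0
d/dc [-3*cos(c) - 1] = 3*sin(c)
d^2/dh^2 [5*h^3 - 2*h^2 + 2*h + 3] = 30*h - 4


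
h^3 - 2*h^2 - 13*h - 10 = (h - 5)*(h + 1)*(h + 2)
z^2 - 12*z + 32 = (z - 8)*(z - 4)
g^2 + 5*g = g*(g + 5)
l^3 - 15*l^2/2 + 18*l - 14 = (l - 7/2)*(l - 2)^2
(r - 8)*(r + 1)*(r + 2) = r^3 - 5*r^2 - 22*r - 16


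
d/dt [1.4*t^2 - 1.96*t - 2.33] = 2.8*t - 1.96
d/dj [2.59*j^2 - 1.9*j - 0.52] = 5.18*j - 1.9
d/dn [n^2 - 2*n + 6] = 2*n - 2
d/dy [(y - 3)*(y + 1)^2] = (y + 1)*(3*y - 5)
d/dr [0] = 0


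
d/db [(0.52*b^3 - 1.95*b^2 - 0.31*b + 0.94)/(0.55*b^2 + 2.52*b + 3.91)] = (0.286*b^4 + 2.6208*b^3 + 1.3561*b^2 - 16.283*b - 3.5809)/(0.3025*b^4 + 2.772*b^3 + 10.6514*b^2 + 19.7064*b + 15.2881)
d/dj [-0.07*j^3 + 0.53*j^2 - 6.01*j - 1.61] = -0.21*j^2 + 1.06*j - 6.01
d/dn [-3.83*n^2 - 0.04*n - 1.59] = -7.66*n - 0.04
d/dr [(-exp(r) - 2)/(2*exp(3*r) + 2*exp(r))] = (exp(3*r) + 3*exp(2*r) + 1)/(exp(5*r) + 2*exp(3*r) + exp(r))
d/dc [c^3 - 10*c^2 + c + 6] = 3*c^2 - 20*c + 1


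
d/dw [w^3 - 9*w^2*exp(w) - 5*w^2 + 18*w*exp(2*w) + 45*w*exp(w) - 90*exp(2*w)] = -9*w^2*exp(w) + 3*w^2 + 36*w*exp(2*w) + 27*w*exp(w) - 10*w - 162*exp(2*w) + 45*exp(w)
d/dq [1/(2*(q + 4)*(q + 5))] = (-q - 9/2)/(q^4 + 18*q^3 + 121*q^2 + 360*q + 400)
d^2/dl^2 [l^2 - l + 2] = 2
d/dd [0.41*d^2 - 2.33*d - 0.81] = 0.82*d - 2.33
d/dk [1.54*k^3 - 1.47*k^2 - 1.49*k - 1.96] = 4.62*k^2 - 2.94*k - 1.49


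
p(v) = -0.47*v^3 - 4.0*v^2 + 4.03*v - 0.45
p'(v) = -1.41*v^2 - 8.0*v + 4.03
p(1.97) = -11.63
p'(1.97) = -17.20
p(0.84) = -0.17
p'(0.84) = -3.68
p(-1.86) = -18.76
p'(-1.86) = 14.03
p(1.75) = -8.17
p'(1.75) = -14.29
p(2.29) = -17.84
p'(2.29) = -21.68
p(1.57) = -5.80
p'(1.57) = -12.01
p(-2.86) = -33.70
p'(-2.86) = 15.38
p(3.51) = -55.91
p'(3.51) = -41.42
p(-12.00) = 187.35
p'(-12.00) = -103.01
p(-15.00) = 625.35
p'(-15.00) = -193.22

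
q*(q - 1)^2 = q^3 - 2*q^2 + q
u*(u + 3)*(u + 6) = u^3 + 9*u^2 + 18*u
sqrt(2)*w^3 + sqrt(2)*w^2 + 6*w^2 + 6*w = w*(w + 3*sqrt(2))*(sqrt(2)*w + sqrt(2))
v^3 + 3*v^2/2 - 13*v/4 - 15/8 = (v - 3/2)*(v + 1/2)*(v + 5/2)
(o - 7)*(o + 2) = o^2 - 5*o - 14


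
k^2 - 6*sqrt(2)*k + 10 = (k - 5*sqrt(2))*(k - sqrt(2))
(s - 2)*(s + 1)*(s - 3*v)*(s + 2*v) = s^4 - s^3*v - s^3 - 6*s^2*v^2 + s^2*v - 2*s^2 + 6*s*v^2 + 2*s*v + 12*v^2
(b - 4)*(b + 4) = b^2 - 16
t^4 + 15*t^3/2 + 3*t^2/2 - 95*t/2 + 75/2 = (t - 3/2)*(t - 1)*(t + 5)^2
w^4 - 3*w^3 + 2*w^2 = w^2*(w - 2)*(w - 1)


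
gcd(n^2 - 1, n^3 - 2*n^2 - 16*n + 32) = 1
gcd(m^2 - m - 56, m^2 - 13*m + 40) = m - 8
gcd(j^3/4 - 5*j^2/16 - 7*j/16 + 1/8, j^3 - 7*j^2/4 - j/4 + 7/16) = 1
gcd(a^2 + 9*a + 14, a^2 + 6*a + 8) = a + 2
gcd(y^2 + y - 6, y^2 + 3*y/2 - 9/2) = y + 3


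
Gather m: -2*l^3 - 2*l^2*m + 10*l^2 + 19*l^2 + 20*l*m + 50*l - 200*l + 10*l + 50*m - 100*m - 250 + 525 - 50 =-2*l^3 + 29*l^2 - 140*l + m*(-2*l^2 + 20*l - 50) + 225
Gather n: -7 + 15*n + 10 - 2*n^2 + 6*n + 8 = -2*n^2 + 21*n + 11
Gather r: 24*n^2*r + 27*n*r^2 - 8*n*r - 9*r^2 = r^2*(27*n - 9) + r*(24*n^2 - 8*n)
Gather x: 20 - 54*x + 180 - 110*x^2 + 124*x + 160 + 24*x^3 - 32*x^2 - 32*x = 24*x^3 - 142*x^2 + 38*x + 360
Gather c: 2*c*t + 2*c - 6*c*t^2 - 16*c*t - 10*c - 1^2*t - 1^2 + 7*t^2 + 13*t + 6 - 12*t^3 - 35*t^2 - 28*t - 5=c*(-6*t^2 - 14*t - 8) - 12*t^3 - 28*t^2 - 16*t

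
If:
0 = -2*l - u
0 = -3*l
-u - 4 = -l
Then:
No Solution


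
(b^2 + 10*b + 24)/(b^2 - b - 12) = (b^2 + 10*b + 24)/(b^2 - b - 12)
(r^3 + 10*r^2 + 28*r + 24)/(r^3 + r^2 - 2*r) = (r^2 + 8*r + 12)/(r*(r - 1))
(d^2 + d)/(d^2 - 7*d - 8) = d/(d - 8)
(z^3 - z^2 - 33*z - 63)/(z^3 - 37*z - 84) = (z + 3)/(z + 4)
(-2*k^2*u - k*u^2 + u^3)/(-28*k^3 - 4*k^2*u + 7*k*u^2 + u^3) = u*(k + u)/(14*k^2 + 9*k*u + u^2)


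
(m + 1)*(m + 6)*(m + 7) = m^3 + 14*m^2 + 55*m + 42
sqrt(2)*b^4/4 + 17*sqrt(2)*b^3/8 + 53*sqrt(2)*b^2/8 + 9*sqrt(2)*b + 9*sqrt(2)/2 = (b/2 + 1)*(b + 3/2)*(b + 3)*(sqrt(2)*b/2 + sqrt(2))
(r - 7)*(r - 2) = r^2 - 9*r + 14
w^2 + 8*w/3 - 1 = (w - 1/3)*(w + 3)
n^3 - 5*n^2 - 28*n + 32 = (n - 8)*(n - 1)*(n + 4)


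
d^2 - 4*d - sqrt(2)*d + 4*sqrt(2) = (d - 4)*(d - sqrt(2))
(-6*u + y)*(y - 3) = -6*u*y + 18*u + y^2 - 3*y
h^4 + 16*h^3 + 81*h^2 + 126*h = h*(h + 3)*(h + 6)*(h + 7)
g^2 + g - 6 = (g - 2)*(g + 3)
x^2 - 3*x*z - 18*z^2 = (x - 6*z)*(x + 3*z)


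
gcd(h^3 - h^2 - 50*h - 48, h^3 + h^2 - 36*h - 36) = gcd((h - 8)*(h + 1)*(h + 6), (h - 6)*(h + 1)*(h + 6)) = h^2 + 7*h + 6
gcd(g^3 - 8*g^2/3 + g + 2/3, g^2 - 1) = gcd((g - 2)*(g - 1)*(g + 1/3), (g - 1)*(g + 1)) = g - 1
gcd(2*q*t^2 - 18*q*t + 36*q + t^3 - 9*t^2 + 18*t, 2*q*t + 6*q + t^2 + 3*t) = 2*q + t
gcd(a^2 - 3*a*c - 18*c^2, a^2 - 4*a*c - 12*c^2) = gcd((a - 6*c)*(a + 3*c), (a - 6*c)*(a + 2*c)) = a - 6*c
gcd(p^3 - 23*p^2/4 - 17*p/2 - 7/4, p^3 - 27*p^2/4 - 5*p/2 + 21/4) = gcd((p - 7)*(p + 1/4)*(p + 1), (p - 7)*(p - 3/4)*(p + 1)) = p^2 - 6*p - 7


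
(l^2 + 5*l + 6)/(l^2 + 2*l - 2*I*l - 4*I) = (l + 3)/(l - 2*I)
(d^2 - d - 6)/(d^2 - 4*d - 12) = (d - 3)/(d - 6)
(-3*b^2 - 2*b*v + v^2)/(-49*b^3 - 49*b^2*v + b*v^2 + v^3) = (-3*b + v)/(-49*b^2 + v^2)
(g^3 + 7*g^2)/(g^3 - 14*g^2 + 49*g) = g*(g + 7)/(g^2 - 14*g + 49)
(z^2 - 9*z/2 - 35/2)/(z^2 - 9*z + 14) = (z + 5/2)/(z - 2)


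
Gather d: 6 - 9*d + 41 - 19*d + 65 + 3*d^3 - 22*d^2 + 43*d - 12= 3*d^3 - 22*d^2 + 15*d + 100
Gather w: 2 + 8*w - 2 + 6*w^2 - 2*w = 6*w^2 + 6*w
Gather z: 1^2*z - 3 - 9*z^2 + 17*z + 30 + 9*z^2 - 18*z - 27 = 0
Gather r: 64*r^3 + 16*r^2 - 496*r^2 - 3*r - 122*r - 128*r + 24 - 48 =64*r^3 - 480*r^2 - 253*r - 24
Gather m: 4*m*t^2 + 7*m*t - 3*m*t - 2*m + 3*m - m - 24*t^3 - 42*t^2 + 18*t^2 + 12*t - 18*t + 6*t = m*(4*t^2 + 4*t) - 24*t^3 - 24*t^2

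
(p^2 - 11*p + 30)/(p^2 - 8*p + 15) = (p - 6)/(p - 3)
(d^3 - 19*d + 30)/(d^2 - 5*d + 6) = d + 5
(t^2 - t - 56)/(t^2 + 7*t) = (t - 8)/t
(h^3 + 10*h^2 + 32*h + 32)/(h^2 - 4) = (h^2 + 8*h + 16)/(h - 2)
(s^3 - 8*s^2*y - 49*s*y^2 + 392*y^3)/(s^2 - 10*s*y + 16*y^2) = (-s^2 + 49*y^2)/(-s + 2*y)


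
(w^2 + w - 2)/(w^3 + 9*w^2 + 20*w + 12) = (w - 1)/(w^2 + 7*w + 6)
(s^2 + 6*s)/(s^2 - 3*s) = (s + 6)/(s - 3)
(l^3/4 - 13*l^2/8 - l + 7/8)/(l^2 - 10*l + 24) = (2*l^3 - 13*l^2 - 8*l + 7)/(8*(l^2 - 10*l + 24))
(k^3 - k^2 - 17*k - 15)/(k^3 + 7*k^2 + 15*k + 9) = (k - 5)/(k + 3)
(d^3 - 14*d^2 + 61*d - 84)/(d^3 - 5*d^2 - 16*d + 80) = (d^2 - 10*d + 21)/(d^2 - d - 20)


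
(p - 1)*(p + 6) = p^2 + 5*p - 6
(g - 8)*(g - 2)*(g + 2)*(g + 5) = g^4 - 3*g^3 - 44*g^2 + 12*g + 160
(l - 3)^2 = l^2 - 6*l + 9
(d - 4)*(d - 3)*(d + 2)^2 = d^4 - 3*d^3 - 12*d^2 + 20*d + 48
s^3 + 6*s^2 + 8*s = s*(s + 2)*(s + 4)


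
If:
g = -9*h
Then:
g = -9*h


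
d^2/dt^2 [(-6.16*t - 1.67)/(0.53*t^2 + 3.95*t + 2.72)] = (-(1.06*t + 3.95)*(2.12*t + 7.9)*(6.16*t + 1.67) + (19.5888*t + 50.4342)*(0.53*t^2 + 3.95*t + 2.72))/(0.53*t^2 + 3.95*t + 2.72)^3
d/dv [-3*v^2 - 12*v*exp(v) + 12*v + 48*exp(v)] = -12*v*exp(v) - 6*v + 36*exp(v) + 12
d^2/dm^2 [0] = 0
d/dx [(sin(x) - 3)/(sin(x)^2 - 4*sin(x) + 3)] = -cos(x)/(sin(x) - 1)^2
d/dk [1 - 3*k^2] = -6*k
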